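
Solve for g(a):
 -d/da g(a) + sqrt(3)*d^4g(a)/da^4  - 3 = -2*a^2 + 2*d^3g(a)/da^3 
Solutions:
 g(a) = C1 + C2*exp(a*(-12^(1/3)*(9*sqrt(339) + 97*sqrt(3))^(1/3) - 8*18^(1/3)/(9*sqrt(339) + 97*sqrt(3))^(1/3) + 8*sqrt(3))/36)*sin(2^(1/3)*3^(1/6)*a*(-2^(1/3)*3^(2/3)*(9*sqrt(339) + 97*sqrt(3))^(1/3) + 24/(9*sqrt(339) + 97*sqrt(3))^(1/3))/36) + C3*exp(a*(-12^(1/3)*(9*sqrt(339) + 97*sqrt(3))^(1/3) - 8*18^(1/3)/(9*sqrt(339) + 97*sqrt(3))^(1/3) + 8*sqrt(3))/36)*cos(2^(1/3)*3^(1/6)*a*(-2^(1/3)*3^(2/3)*(9*sqrt(339) + 97*sqrt(3))^(1/3) + 24/(9*sqrt(339) + 97*sqrt(3))^(1/3))/36) + C4*exp(a*(8*18^(1/3)/(9*sqrt(339) + 97*sqrt(3))^(1/3) + 4*sqrt(3) + 12^(1/3)*(9*sqrt(339) + 97*sqrt(3))^(1/3))/18) + 2*a^3/3 - 11*a


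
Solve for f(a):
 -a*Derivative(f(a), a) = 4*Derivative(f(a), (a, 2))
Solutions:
 f(a) = C1 + C2*erf(sqrt(2)*a/4)


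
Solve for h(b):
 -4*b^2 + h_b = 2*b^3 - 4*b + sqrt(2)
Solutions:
 h(b) = C1 + b^4/2 + 4*b^3/3 - 2*b^2 + sqrt(2)*b


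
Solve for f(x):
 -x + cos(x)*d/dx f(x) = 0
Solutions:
 f(x) = C1 + Integral(x/cos(x), x)


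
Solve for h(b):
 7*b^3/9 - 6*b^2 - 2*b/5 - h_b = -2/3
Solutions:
 h(b) = C1 + 7*b^4/36 - 2*b^3 - b^2/5 + 2*b/3


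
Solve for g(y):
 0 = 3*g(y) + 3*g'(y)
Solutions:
 g(y) = C1*exp(-y)


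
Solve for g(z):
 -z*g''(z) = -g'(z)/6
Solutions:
 g(z) = C1 + C2*z^(7/6)


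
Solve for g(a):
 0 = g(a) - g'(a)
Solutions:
 g(a) = C1*exp(a)


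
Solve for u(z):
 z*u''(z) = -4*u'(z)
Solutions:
 u(z) = C1 + C2/z^3


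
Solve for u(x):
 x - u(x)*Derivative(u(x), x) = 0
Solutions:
 u(x) = -sqrt(C1 + x^2)
 u(x) = sqrt(C1 + x^2)


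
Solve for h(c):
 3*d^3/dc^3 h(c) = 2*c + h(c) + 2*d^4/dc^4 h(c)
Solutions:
 h(c) = C1*exp(c*(-(3*sqrt(417) + 64)^(1/3) - 7/(3*sqrt(417) + 64)^(1/3) + 2)/12)*sin(sqrt(3)*c*(-(3*sqrt(417) + 64)^(1/3) + 7/(3*sqrt(417) + 64)^(1/3))/12) + C2*exp(c*(-(3*sqrt(417) + 64)^(1/3) - 7/(3*sqrt(417) + 64)^(1/3) + 2)/12)*cos(sqrt(3)*c*(-(3*sqrt(417) + 64)^(1/3) + 7/(3*sqrt(417) + 64)^(1/3))/12) + C3*exp(c) + C4*exp(c*(1 + 7/(3*sqrt(417) + 64)^(1/3) + (3*sqrt(417) + 64)^(1/3))/6) - 2*c


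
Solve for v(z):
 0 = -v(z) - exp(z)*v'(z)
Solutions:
 v(z) = C1*exp(exp(-z))


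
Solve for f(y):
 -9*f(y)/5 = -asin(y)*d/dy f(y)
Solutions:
 f(y) = C1*exp(9*Integral(1/asin(y), y)/5)


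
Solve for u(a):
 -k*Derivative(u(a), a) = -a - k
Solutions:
 u(a) = C1 + a^2/(2*k) + a


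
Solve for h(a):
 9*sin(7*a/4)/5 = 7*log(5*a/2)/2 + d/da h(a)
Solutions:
 h(a) = C1 - 7*a*log(a)/2 - 4*a*log(5) + a*log(10)/2 + 3*a*log(2) + 7*a/2 - 36*cos(7*a/4)/35


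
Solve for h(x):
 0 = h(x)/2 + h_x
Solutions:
 h(x) = C1*exp(-x/2)


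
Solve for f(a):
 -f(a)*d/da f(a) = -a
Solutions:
 f(a) = -sqrt(C1 + a^2)
 f(a) = sqrt(C1 + a^2)


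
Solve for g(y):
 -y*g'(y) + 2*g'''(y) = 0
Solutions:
 g(y) = C1 + Integral(C2*airyai(2^(2/3)*y/2) + C3*airybi(2^(2/3)*y/2), y)


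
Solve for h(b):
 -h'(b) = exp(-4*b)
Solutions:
 h(b) = C1 + exp(-4*b)/4


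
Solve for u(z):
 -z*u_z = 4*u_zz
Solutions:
 u(z) = C1 + C2*erf(sqrt(2)*z/4)


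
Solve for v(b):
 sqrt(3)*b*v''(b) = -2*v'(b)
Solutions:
 v(b) = C1 + C2*b^(1 - 2*sqrt(3)/3)


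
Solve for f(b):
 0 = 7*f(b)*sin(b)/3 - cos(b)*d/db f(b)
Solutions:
 f(b) = C1/cos(b)^(7/3)


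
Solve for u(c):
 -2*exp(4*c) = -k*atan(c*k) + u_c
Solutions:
 u(c) = C1 + k*Piecewise((c*atan(c*k) - log(c^2*k^2 + 1)/(2*k), Ne(k, 0)), (0, True)) - exp(4*c)/2


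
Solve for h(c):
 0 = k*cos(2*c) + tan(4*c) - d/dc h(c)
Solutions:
 h(c) = C1 + k*sin(2*c)/2 - log(cos(4*c))/4


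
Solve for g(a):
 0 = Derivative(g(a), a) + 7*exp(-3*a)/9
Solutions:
 g(a) = C1 + 7*exp(-3*a)/27


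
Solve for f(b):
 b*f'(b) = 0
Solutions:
 f(b) = C1


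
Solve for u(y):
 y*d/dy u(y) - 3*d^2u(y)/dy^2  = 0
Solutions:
 u(y) = C1 + C2*erfi(sqrt(6)*y/6)


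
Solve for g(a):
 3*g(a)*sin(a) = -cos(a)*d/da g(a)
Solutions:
 g(a) = C1*cos(a)^3


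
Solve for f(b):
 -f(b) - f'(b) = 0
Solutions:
 f(b) = C1*exp(-b)


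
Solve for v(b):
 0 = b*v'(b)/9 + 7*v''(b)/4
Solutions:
 v(b) = C1 + C2*erf(sqrt(14)*b/21)


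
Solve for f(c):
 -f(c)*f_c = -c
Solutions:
 f(c) = -sqrt(C1 + c^2)
 f(c) = sqrt(C1 + c^2)


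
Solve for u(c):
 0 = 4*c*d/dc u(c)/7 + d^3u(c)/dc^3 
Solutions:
 u(c) = C1 + Integral(C2*airyai(-14^(2/3)*c/7) + C3*airybi(-14^(2/3)*c/7), c)


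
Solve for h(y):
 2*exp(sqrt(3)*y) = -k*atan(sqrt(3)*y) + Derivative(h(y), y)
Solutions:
 h(y) = C1 + k*(y*atan(sqrt(3)*y) - sqrt(3)*log(3*y^2 + 1)/6) + 2*sqrt(3)*exp(sqrt(3)*y)/3


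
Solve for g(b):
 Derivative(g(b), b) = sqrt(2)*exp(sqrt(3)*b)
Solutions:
 g(b) = C1 + sqrt(6)*exp(sqrt(3)*b)/3


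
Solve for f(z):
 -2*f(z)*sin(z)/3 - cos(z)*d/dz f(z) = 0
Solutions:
 f(z) = C1*cos(z)^(2/3)


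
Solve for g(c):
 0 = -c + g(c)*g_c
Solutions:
 g(c) = -sqrt(C1 + c^2)
 g(c) = sqrt(C1 + c^2)


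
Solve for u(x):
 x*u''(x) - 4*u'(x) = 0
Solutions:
 u(x) = C1 + C2*x^5


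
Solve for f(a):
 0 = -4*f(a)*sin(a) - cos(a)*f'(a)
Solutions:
 f(a) = C1*cos(a)^4


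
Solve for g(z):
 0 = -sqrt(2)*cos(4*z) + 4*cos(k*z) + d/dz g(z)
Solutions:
 g(z) = C1 + sqrt(2)*sin(4*z)/4 - 4*sin(k*z)/k


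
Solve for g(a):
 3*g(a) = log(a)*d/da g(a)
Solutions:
 g(a) = C1*exp(3*li(a))


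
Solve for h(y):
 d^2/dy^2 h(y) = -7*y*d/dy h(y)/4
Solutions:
 h(y) = C1 + C2*erf(sqrt(14)*y/4)


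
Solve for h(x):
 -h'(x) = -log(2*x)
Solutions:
 h(x) = C1 + x*log(x) - x + x*log(2)


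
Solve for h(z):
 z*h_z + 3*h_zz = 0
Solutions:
 h(z) = C1 + C2*erf(sqrt(6)*z/6)


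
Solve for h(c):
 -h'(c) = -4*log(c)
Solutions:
 h(c) = C1 + 4*c*log(c) - 4*c


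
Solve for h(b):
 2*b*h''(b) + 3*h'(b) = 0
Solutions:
 h(b) = C1 + C2/sqrt(b)


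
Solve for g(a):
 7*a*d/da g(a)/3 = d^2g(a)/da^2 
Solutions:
 g(a) = C1 + C2*erfi(sqrt(42)*a/6)


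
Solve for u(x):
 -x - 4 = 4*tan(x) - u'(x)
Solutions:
 u(x) = C1 + x^2/2 + 4*x - 4*log(cos(x))


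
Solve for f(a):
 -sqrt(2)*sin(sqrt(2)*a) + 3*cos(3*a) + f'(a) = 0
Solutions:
 f(a) = C1 - sin(3*a) - cos(sqrt(2)*a)


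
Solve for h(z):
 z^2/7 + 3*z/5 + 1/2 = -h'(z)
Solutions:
 h(z) = C1 - z^3/21 - 3*z^2/10 - z/2


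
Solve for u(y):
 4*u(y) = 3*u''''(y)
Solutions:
 u(y) = C1*exp(-sqrt(2)*3^(3/4)*y/3) + C2*exp(sqrt(2)*3^(3/4)*y/3) + C3*sin(sqrt(2)*3^(3/4)*y/3) + C4*cos(sqrt(2)*3^(3/4)*y/3)


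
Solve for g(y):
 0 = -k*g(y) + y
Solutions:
 g(y) = y/k


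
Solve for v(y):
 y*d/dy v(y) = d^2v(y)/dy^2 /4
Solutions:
 v(y) = C1 + C2*erfi(sqrt(2)*y)


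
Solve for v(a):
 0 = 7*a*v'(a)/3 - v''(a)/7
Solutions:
 v(a) = C1 + C2*erfi(7*sqrt(6)*a/6)


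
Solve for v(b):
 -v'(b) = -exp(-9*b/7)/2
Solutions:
 v(b) = C1 - 7*exp(-9*b/7)/18


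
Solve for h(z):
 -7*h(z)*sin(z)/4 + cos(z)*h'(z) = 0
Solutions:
 h(z) = C1/cos(z)^(7/4)


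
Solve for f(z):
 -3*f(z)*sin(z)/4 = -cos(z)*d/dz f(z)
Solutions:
 f(z) = C1/cos(z)^(3/4)


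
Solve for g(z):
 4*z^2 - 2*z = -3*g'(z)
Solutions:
 g(z) = C1 - 4*z^3/9 + z^2/3


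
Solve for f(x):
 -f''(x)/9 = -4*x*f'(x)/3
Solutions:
 f(x) = C1 + C2*erfi(sqrt(6)*x)


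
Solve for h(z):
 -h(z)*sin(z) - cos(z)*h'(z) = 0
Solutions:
 h(z) = C1*cos(z)


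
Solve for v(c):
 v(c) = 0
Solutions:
 v(c) = 0


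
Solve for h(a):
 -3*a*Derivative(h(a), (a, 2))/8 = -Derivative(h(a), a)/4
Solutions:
 h(a) = C1 + C2*a^(5/3)


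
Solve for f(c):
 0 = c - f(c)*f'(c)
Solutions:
 f(c) = -sqrt(C1 + c^2)
 f(c) = sqrt(C1 + c^2)


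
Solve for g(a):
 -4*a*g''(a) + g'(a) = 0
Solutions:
 g(a) = C1 + C2*a^(5/4)


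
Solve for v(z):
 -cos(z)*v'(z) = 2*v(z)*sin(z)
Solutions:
 v(z) = C1*cos(z)^2


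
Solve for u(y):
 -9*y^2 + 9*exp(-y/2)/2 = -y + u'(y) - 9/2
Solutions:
 u(y) = C1 - 3*y^3 + y^2/2 + 9*y/2 - 9*exp(-y/2)


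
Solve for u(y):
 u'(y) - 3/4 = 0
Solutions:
 u(y) = C1 + 3*y/4


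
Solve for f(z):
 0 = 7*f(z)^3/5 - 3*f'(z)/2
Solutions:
 f(z) = -sqrt(30)*sqrt(-1/(C1 + 14*z))/2
 f(z) = sqrt(30)*sqrt(-1/(C1 + 14*z))/2


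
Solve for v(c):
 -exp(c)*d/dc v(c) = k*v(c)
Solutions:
 v(c) = C1*exp(k*exp(-c))


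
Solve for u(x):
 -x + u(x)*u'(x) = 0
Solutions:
 u(x) = -sqrt(C1 + x^2)
 u(x) = sqrt(C1 + x^2)


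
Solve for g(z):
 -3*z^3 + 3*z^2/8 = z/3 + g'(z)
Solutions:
 g(z) = C1 - 3*z^4/4 + z^3/8 - z^2/6


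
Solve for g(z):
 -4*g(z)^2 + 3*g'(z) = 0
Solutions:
 g(z) = -3/(C1 + 4*z)


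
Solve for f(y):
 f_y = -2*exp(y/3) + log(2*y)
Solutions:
 f(y) = C1 + y*log(y) + y*(-1 + log(2)) - 6*exp(y/3)


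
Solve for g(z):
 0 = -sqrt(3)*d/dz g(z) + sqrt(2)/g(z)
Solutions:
 g(z) = -sqrt(C1 + 6*sqrt(6)*z)/3
 g(z) = sqrt(C1 + 6*sqrt(6)*z)/3


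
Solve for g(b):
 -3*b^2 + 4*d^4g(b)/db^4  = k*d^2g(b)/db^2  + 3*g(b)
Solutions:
 g(b) = C1*exp(-sqrt(2)*b*sqrt(k - sqrt(k^2 + 48))/4) + C2*exp(sqrt(2)*b*sqrt(k - sqrt(k^2 + 48))/4) + C3*exp(-sqrt(2)*b*sqrt(k + sqrt(k^2 + 48))/4) + C4*exp(sqrt(2)*b*sqrt(k + sqrt(k^2 + 48))/4) - b^2 + 2*k/3


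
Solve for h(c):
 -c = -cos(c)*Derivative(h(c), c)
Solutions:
 h(c) = C1 + Integral(c/cos(c), c)


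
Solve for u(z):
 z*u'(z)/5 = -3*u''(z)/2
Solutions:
 u(z) = C1 + C2*erf(sqrt(15)*z/15)


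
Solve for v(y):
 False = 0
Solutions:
 v(y) = C1 + 9*y*asin(8*y/7) + zoo*y + 9*sqrt(49 - 64*y^2)/8


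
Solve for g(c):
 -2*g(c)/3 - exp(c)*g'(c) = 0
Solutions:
 g(c) = C1*exp(2*exp(-c)/3)


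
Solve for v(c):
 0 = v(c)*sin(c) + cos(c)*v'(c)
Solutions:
 v(c) = C1*cos(c)


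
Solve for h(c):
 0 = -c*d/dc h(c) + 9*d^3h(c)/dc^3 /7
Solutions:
 h(c) = C1 + Integral(C2*airyai(21^(1/3)*c/3) + C3*airybi(21^(1/3)*c/3), c)


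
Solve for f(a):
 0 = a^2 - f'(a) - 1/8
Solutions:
 f(a) = C1 + a^3/3 - a/8


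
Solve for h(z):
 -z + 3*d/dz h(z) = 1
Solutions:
 h(z) = C1 + z^2/6 + z/3


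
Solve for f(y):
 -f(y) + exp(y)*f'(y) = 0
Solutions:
 f(y) = C1*exp(-exp(-y))


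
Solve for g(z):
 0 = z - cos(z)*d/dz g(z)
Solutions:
 g(z) = C1 + Integral(z/cos(z), z)


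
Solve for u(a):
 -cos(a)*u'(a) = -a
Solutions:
 u(a) = C1 + Integral(a/cos(a), a)


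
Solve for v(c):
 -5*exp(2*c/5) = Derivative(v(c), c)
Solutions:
 v(c) = C1 - 25*exp(2*c/5)/2


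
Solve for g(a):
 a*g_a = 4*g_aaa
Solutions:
 g(a) = C1 + Integral(C2*airyai(2^(1/3)*a/2) + C3*airybi(2^(1/3)*a/2), a)


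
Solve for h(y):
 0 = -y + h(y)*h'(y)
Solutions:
 h(y) = -sqrt(C1 + y^2)
 h(y) = sqrt(C1 + y^2)


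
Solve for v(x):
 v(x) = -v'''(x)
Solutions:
 v(x) = C3*exp(-x) + (C1*sin(sqrt(3)*x/2) + C2*cos(sqrt(3)*x/2))*exp(x/2)


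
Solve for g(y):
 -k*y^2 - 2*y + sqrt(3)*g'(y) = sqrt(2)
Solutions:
 g(y) = C1 + sqrt(3)*k*y^3/9 + sqrt(3)*y^2/3 + sqrt(6)*y/3


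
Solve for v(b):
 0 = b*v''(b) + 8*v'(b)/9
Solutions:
 v(b) = C1 + C2*b^(1/9)


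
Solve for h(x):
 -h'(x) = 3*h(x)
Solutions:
 h(x) = C1*exp(-3*x)


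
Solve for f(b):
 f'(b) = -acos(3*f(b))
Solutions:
 Integral(1/acos(3*_y), (_y, f(b))) = C1 - b


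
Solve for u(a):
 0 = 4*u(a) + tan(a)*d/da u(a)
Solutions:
 u(a) = C1/sin(a)^4


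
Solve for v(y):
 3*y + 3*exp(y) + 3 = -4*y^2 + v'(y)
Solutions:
 v(y) = C1 + 4*y^3/3 + 3*y^2/2 + 3*y + 3*exp(y)


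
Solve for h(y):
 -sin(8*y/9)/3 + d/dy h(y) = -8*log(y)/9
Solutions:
 h(y) = C1 - 8*y*log(y)/9 + 8*y/9 - 3*cos(8*y/9)/8


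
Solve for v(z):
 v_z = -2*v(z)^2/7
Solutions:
 v(z) = 7/(C1 + 2*z)


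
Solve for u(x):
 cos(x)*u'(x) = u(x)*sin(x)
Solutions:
 u(x) = C1/cos(x)


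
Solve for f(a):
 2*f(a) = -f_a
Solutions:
 f(a) = C1*exp(-2*a)


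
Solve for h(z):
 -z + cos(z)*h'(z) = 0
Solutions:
 h(z) = C1 + Integral(z/cos(z), z)


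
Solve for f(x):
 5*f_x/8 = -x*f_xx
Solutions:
 f(x) = C1 + C2*x^(3/8)


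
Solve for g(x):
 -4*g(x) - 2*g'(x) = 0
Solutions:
 g(x) = C1*exp(-2*x)


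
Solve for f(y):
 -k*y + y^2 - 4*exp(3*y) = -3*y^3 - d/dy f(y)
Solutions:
 f(y) = C1 + k*y^2/2 - 3*y^4/4 - y^3/3 + 4*exp(3*y)/3


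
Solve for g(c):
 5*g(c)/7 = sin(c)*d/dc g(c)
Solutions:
 g(c) = C1*(cos(c) - 1)^(5/14)/(cos(c) + 1)^(5/14)


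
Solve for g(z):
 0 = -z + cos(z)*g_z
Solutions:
 g(z) = C1 + Integral(z/cos(z), z)


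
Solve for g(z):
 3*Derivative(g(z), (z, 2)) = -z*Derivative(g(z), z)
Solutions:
 g(z) = C1 + C2*erf(sqrt(6)*z/6)


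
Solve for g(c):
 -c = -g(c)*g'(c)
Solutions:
 g(c) = -sqrt(C1 + c^2)
 g(c) = sqrt(C1 + c^2)


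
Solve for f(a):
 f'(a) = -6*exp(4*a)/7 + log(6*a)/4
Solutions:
 f(a) = C1 + a*log(a)/4 + a*(-1 + log(6))/4 - 3*exp(4*a)/14


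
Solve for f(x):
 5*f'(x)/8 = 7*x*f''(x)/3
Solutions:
 f(x) = C1 + C2*x^(71/56)


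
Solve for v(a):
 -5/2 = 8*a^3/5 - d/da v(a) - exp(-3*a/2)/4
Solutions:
 v(a) = C1 + 2*a^4/5 + 5*a/2 + exp(-3*a/2)/6


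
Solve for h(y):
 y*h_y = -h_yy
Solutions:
 h(y) = C1 + C2*erf(sqrt(2)*y/2)


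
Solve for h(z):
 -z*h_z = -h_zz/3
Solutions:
 h(z) = C1 + C2*erfi(sqrt(6)*z/2)


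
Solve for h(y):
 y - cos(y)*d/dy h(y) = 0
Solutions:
 h(y) = C1 + Integral(y/cos(y), y)


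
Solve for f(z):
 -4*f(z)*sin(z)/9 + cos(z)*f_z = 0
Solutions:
 f(z) = C1/cos(z)^(4/9)


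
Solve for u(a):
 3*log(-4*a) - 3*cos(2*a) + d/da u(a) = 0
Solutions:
 u(a) = C1 - 3*a*log(-a) - 6*a*log(2) + 3*a + 3*sin(2*a)/2


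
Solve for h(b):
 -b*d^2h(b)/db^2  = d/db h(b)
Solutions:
 h(b) = C1 + C2*log(b)


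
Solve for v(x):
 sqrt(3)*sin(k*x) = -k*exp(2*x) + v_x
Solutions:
 v(x) = C1 + k*exp(2*x)/2 - sqrt(3)*cos(k*x)/k


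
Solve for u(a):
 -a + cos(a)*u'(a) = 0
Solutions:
 u(a) = C1 + Integral(a/cos(a), a)


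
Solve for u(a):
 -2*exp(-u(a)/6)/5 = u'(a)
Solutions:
 u(a) = 6*log(C1 - a/15)


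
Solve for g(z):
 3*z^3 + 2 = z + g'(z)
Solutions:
 g(z) = C1 + 3*z^4/4 - z^2/2 + 2*z


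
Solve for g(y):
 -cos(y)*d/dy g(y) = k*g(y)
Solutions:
 g(y) = C1*exp(k*(log(sin(y) - 1) - log(sin(y) + 1))/2)


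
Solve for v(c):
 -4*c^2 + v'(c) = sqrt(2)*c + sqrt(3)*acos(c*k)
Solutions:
 v(c) = C1 + 4*c^3/3 + sqrt(2)*c^2/2 + sqrt(3)*Piecewise((c*acos(c*k) - sqrt(-c^2*k^2 + 1)/k, Ne(k, 0)), (pi*c/2, True))


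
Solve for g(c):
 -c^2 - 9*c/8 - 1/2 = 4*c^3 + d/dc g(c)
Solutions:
 g(c) = C1 - c^4 - c^3/3 - 9*c^2/16 - c/2


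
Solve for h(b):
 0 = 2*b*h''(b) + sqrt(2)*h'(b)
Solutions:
 h(b) = C1 + C2*b^(1 - sqrt(2)/2)


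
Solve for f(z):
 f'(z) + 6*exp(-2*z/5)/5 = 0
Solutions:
 f(z) = C1 + 3*exp(-2*z/5)


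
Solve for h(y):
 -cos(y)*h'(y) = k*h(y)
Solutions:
 h(y) = C1*exp(k*(log(sin(y) - 1) - log(sin(y) + 1))/2)


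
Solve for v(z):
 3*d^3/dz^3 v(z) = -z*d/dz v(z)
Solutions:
 v(z) = C1 + Integral(C2*airyai(-3^(2/3)*z/3) + C3*airybi(-3^(2/3)*z/3), z)


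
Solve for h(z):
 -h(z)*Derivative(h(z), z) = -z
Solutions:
 h(z) = -sqrt(C1 + z^2)
 h(z) = sqrt(C1 + z^2)


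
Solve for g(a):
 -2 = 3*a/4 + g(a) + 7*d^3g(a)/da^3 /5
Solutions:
 g(a) = C3*exp(-5^(1/3)*7^(2/3)*a/7) - 3*a/4 + (C1*sin(sqrt(3)*5^(1/3)*7^(2/3)*a/14) + C2*cos(sqrt(3)*5^(1/3)*7^(2/3)*a/14))*exp(5^(1/3)*7^(2/3)*a/14) - 2


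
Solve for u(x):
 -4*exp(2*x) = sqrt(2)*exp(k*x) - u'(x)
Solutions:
 u(x) = C1 + 2*exp(2*x) + sqrt(2)*exp(k*x)/k


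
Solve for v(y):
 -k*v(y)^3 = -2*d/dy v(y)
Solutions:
 v(y) = -sqrt(-1/(C1 + k*y))
 v(y) = sqrt(-1/(C1 + k*y))


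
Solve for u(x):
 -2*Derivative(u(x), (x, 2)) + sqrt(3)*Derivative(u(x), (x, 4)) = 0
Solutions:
 u(x) = C1 + C2*x + C3*exp(-sqrt(2)*3^(3/4)*x/3) + C4*exp(sqrt(2)*3^(3/4)*x/3)


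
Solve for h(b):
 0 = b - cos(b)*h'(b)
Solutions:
 h(b) = C1 + Integral(b/cos(b), b)


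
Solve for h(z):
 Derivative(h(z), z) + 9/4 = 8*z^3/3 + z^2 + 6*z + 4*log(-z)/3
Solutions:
 h(z) = C1 + 2*z^4/3 + z^3/3 + 3*z^2 + 4*z*log(-z)/3 - 43*z/12


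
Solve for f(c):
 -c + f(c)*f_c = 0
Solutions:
 f(c) = -sqrt(C1 + c^2)
 f(c) = sqrt(C1 + c^2)


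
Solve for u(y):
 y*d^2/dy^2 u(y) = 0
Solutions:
 u(y) = C1 + C2*y


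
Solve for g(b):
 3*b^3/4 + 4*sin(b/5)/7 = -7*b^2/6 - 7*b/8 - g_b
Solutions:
 g(b) = C1 - 3*b^4/16 - 7*b^3/18 - 7*b^2/16 + 20*cos(b/5)/7


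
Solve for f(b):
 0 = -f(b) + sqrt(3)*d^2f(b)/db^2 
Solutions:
 f(b) = C1*exp(-3^(3/4)*b/3) + C2*exp(3^(3/4)*b/3)


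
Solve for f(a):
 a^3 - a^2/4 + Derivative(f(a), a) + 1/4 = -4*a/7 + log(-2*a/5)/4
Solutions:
 f(a) = C1 - a^4/4 + a^3/12 - 2*a^2/7 + a*log(-a)/4 + a*(-2 - log(5) + log(2))/4


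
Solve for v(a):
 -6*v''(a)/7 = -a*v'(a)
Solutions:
 v(a) = C1 + C2*erfi(sqrt(21)*a/6)


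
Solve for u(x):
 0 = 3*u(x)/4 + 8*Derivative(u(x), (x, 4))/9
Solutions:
 u(x) = (C1*sin(2^(1/4)*3^(3/4)*x/4) + C2*cos(2^(1/4)*3^(3/4)*x/4))*exp(-2^(1/4)*3^(3/4)*x/4) + (C3*sin(2^(1/4)*3^(3/4)*x/4) + C4*cos(2^(1/4)*3^(3/4)*x/4))*exp(2^(1/4)*3^(3/4)*x/4)


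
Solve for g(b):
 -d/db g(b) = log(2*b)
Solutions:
 g(b) = C1 - b*log(b) - b*log(2) + b


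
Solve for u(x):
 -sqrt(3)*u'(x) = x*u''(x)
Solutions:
 u(x) = C1 + C2*x^(1 - sqrt(3))


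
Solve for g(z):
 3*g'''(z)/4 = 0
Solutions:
 g(z) = C1 + C2*z + C3*z^2


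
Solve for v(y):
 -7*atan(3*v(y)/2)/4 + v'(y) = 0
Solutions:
 Integral(1/atan(3*_y/2), (_y, v(y))) = C1 + 7*y/4


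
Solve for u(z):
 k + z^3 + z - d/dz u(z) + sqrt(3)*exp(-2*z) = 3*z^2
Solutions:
 u(z) = C1 + k*z + z^4/4 - z^3 + z^2/2 - sqrt(3)*exp(-2*z)/2


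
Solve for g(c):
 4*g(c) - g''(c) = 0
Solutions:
 g(c) = C1*exp(-2*c) + C2*exp(2*c)


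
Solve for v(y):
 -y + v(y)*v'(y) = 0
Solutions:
 v(y) = -sqrt(C1 + y^2)
 v(y) = sqrt(C1 + y^2)


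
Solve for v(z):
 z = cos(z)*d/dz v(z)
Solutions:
 v(z) = C1 + Integral(z/cos(z), z)


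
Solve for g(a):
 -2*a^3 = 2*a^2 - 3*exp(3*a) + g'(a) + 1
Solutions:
 g(a) = C1 - a^4/2 - 2*a^3/3 - a + exp(3*a)


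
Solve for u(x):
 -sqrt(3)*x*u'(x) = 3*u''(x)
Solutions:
 u(x) = C1 + C2*erf(sqrt(2)*3^(3/4)*x/6)


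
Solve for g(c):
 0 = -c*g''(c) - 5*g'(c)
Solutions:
 g(c) = C1 + C2/c^4


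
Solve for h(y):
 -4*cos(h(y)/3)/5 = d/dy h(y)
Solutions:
 4*y/5 - 3*log(sin(h(y)/3) - 1)/2 + 3*log(sin(h(y)/3) + 1)/2 = C1


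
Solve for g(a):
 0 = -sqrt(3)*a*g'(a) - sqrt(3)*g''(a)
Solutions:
 g(a) = C1 + C2*erf(sqrt(2)*a/2)


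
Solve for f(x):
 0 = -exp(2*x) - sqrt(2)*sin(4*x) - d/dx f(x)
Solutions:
 f(x) = C1 - exp(2*x)/2 + sqrt(2)*cos(4*x)/4


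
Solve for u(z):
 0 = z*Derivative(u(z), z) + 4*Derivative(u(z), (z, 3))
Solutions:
 u(z) = C1 + Integral(C2*airyai(-2^(1/3)*z/2) + C3*airybi(-2^(1/3)*z/2), z)


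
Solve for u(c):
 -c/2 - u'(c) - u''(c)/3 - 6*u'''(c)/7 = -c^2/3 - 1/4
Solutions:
 u(c) = C1 + c^3/9 - 13*c^2/36 - 61*c/756 + (C2*sin(sqrt(1463)*c/36) + C3*cos(sqrt(1463)*c/36))*exp(-7*c/36)


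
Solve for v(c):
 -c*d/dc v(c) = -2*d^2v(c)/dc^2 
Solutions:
 v(c) = C1 + C2*erfi(c/2)


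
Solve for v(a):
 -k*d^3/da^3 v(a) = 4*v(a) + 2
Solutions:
 v(a) = C1*exp(2^(2/3)*a*(-1/k)^(1/3)) + C2*exp(2^(2/3)*a*(-1/k)^(1/3)*(-1 + sqrt(3)*I)/2) + C3*exp(-2^(2/3)*a*(-1/k)^(1/3)*(1 + sqrt(3)*I)/2) - 1/2


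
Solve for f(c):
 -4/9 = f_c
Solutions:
 f(c) = C1 - 4*c/9


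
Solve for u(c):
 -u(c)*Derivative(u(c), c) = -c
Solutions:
 u(c) = -sqrt(C1 + c^2)
 u(c) = sqrt(C1 + c^2)


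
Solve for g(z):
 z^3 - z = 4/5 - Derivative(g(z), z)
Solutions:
 g(z) = C1 - z^4/4 + z^2/2 + 4*z/5


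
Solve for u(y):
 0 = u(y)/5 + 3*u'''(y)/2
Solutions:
 u(y) = C3*exp(-15^(2/3)*2^(1/3)*y/15) + (C1*sin(2^(1/3)*3^(1/6)*5^(2/3)*y/10) + C2*cos(2^(1/3)*3^(1/6)*5^(2/3)*y/10))*exp(15^(2/3)*2^(1/3)*y/30)


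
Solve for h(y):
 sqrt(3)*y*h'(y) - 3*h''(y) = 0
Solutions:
 h(y) = C1 + C2*erfi(sqrt(2)*3^(3/4)*y/6)


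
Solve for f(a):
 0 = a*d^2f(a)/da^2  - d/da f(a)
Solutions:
 f(a) = C1 + C2*a^2


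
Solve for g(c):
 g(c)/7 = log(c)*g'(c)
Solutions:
 g(c) = C1*exp(li(c)/7)


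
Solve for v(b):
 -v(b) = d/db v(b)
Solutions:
 v(b) = C1*exp(-b)


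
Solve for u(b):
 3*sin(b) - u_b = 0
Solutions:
 u(b) = C1 - 3*cos(b)


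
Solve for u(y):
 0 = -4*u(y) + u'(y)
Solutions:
 u(y) = C1*exp(4*y)


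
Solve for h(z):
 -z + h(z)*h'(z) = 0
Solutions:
 h(z) = -sqrt(C1 + z^2)
 h(z) = sqrt(C1 + z^2)


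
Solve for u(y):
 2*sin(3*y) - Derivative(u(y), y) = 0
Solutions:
 u(y) = C1 - 2*cos(3*y)/3


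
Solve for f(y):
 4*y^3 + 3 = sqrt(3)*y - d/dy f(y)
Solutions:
 f(y) = C1 - y^4 + sqrt(3)*y^2/2 - 3*y


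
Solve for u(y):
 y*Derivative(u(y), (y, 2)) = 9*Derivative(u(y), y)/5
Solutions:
 u(y) = C1 + C2*y^(14/5)


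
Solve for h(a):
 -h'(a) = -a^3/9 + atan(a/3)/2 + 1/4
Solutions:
 h(a) = C1 + a^4/36 - a*atan(a/3)/2 - a/4 + 3*log(a^2 + 9)/4


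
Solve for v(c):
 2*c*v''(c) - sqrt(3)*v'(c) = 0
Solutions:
 v(c) = C1 + C2*c^(sqrt(3)/2 + 1)


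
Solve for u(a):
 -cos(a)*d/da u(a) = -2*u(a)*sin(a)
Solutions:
 u(a) = C1/cos(a)^2


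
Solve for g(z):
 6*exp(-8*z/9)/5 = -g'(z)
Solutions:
 g(z) = C1 + 27*exp(-8*z/9)/20


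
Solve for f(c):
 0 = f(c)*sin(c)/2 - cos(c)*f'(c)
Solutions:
 f(c) = C1/sqrt(cos(c))


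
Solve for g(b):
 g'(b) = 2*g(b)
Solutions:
 g(b) = C1*exp(2*b)


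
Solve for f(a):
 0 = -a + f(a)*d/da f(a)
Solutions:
 f(a) = -sqrt(C1 + a^2)
 f(a) = sqrt(C1 + a^2)


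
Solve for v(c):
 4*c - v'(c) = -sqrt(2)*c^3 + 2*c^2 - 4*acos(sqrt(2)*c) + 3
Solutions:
 v(c) = C1 + sqrt(2)*c^4/4 - 2*c^3/3 + 2*c^2 + 4*c*acos(sqrt(2)*c) - 3*c - 2*sqrt(2)*sqrt(1 - 2*c^2)


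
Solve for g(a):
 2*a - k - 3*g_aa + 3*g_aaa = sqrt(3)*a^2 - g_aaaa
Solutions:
 g(a) = C1 + C2*a + C3*exp(a*(-3 + sqrt(21))/2) + C4*exp(-a*(3 + sqrt(21))/2) - sqrt(3)*a^4/36 + a^3*(1 - sqrt(3))/9 + a^2*(-3*k - 8*sqrt(3) + 6)/18


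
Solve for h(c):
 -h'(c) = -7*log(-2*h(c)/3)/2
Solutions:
 -2*Integral(1/(log(-_y) - log(3) + log(2)), (_y, h(c)))/7 = C1 - c


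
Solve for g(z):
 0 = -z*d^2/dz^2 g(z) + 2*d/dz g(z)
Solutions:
 g(z) = C1 + C2*z^3


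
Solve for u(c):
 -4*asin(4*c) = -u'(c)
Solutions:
 u(c) = C1 + 4*c*asin(4*c) + sqrt(1 - 16*c^2)


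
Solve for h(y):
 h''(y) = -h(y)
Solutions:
 h(y) = C1*sin(y) + C2*cos(y)


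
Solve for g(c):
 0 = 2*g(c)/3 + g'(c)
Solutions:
 g(c) = C1*exp(-2*c/3)


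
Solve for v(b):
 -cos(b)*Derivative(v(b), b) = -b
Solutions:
 v(b) = C1 + Integral(b/cos(b), b)


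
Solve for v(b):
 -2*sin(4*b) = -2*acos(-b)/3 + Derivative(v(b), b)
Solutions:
 v(b) = C1 + 2*b*acos(-b)/3 + 2*sqrt(1 - b^2)/3 + cos(4*b)/2


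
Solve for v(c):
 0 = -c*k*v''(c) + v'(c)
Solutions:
 v(c) = C1 + c^(((re(k) + 1)*re(k) + im(k)^2)/(re(k)^2 + im(k)^2))*(C2*sin(log(c)*Abs(im(k))/(re(k)^2 + im(k)^2)) + C3*cos(log(c)*im(k)/(re(k)^2 + im(k)^2)))


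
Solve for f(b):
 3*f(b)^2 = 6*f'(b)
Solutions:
 f(b) = -2/(C1 + b)


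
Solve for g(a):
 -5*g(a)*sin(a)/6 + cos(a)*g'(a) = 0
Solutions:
 g(a) = C1/cos(a)^(5/6)


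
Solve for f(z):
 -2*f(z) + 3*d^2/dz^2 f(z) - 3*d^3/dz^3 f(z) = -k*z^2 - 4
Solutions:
 f(z) = C1*exp(z*((3*sqrt(7) + 8)^(-1/3) + 2 + (3*sqrt(7) + 8)^(1/3))/6)*sin(sqrt(3)*z*(-(3*sqrt(7) + 8)^(1/3) + (3*sqrt(7) + 8)^(-1/3))/6) + C2*exp(z*((3*sqrt(7) + 8)^(-1/3) + 2 + (3*sqrt(7) + 8)^(1/3))/6)*cos(sqrt(3)*z*(-(3*sqrt(7) + 8)^(1/3) + (3*sqrt(7) + 8)^(-1/3))/6) + C3*exp(z*(-(3*sqrt(7) + 8)^(1/3) - 1/(3*sqrt(7) + 8)^(1/3) + 1)/3) + k*z^2/2 + 3*k/2 + 2


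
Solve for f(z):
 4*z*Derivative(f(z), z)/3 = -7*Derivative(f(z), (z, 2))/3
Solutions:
 f(z) = C1 + C2*erf(sqrt(14)*z/7)


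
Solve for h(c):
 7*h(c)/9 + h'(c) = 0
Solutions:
 h(c) = C1*exp(-7*c/9)


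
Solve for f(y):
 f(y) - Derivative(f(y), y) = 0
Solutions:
 f(y) = C1*exp(y)


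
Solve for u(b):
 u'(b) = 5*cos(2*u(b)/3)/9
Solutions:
 -5*b/9 - 3*log(sin(2*u(b)/3) - 1)/4 + 3*log(sin(2*u(b)/3) + 1)/4 = C1


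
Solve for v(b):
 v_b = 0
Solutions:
 v(b) = C1


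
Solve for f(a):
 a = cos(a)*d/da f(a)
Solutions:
 f(a) = C1 + Integral(a/cos(a), a)


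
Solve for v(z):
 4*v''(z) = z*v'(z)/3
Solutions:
 v(z) = C1 + C2*erfi(sqrt(6)*z/12)


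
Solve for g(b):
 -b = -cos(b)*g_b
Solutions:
 g(b) = C1 + Integral(b/cos(b), b)


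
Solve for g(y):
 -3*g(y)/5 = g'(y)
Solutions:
 g(y) = C1*exp(-3*y/5)


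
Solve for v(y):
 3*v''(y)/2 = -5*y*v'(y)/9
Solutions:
 v(y) = C1 + C2*erf(sqrt(15)*y/9)


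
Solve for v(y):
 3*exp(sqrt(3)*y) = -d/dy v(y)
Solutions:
 v(y) = C1 - sqrt(3)*exp(sqrt(3)*y)


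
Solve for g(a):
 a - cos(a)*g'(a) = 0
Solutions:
 g(a) = C1 + Integral(a/cos(a), a)


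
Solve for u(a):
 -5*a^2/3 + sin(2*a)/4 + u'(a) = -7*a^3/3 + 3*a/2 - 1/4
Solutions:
 u(a) = C1 - 7*a^4/12 + 5*a^3/9 + 3*a^2/4 - a/4 + cos(2*a)/8


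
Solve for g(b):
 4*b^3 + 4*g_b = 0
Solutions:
 g(b) = C1 - b^4/4


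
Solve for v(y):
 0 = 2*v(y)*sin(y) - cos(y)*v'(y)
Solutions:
 v(y) = C1/cos(y)^2


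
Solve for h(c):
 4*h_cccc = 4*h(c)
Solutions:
 h(c) = C1*exp(-c) + C2*exp(c) + C3*sin(c) + C4*cos(c)


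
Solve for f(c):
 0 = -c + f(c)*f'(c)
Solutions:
 f(c) = -sqrt(C1 + c^2)
 f(c) = sqrt(C1 + c^2)


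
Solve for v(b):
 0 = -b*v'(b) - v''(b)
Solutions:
 v(b) = C1 + C2*erf(sqrt(2)*b/2)


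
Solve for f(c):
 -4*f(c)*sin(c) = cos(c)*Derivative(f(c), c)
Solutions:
 f(c) = C1*cos(c)^4


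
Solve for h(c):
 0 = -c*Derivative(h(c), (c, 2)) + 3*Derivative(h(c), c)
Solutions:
 h(c) = C1 + C2*c^4


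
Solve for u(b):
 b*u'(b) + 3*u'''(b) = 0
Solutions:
 u(b) = C1 + Integral(C2*airyai(-3^(2/3)*b/3) + C3*airybi(-3^(2/3)*b/3), b)


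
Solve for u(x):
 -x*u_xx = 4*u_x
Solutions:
 u(x) = C1 + C2/x^3


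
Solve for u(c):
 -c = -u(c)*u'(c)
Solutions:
 u(c) = -sqrt(C1 + c^2)
 u(c) = sqrt(C1 + c^2)


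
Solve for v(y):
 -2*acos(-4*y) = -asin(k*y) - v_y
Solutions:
 v(y) = C1 + 2*y*acos(-4*y) + sqrt(1 - 16*y^2)/2 - Piecewise((y*asin(k*y) + sqrt(-k^2*y^2 + 1)/k, Ne(k, 0)), (0, True))


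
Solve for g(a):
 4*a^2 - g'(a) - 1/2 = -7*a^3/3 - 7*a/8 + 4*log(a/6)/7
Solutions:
 g(a) = C1 + 7*a^4/12 + 4*a^3/3 + 7*a^2/16 - 4*a*log(a)/7 + a/14 + 4*a*log(6)/7


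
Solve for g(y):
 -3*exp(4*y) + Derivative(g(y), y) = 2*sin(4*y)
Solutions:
 g(y) = C1 + 3*exp(4*y)/4 - cos(4*y)/2


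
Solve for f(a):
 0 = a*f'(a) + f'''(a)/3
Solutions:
 f(a) = C1 + Integral(C2*airyai(-3^(1/3)*a) + C3*airybi(-3^(1/3)*a), a)


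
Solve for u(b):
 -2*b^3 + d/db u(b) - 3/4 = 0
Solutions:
 u(b) = C1 + b^4/2 + 3*b/4


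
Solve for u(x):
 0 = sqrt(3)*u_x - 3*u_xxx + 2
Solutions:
 u(x) = C1 + C2*exp(-3^(3/4)*x/3) + C3*exp(3^(3/4)*x/3) - 2*sqrt(3)*x/3


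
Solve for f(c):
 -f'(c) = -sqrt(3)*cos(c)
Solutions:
 f(c) = C1 + sqrt(3)*sin(c)


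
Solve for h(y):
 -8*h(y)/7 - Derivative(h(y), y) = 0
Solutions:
 h(y) = C1*exp(-8*y/7)


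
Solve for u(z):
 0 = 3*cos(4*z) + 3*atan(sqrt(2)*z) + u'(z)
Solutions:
 u(z) = C1 - 3*z*atan(sqrt(2)*z) + 3*sqrt(2)*log(2*z^2 + 1)/4 - 3*sin(4*z)/4


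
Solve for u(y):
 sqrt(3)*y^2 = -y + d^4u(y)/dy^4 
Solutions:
 u(y) = C1 + C2*y + C3*y^2 + C4*y^3 + sqrt(3)*y^6/360 + y^5/120


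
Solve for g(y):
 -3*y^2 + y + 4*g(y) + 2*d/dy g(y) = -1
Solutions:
 g(y) = C1*exp(-2*y) + 3*y^2/4 - y + 1/4


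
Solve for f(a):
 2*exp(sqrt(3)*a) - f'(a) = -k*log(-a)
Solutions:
 f(a) = C1 + a*k*log(-a) - a*k + 2*sqrt(3)*exp(sqrt(3)*a)/3


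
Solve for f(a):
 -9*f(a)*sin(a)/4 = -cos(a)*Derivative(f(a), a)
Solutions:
 f(a) = C1/cos(a)^(9/4)


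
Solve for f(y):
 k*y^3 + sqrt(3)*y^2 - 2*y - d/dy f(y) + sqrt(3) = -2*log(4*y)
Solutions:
 f(y) = C1 + k*y^4/4 + sqrt(3)*y^3/3 - y^2 + 2*y*log(y) - 2*y + sqrt(3)*y + y*log(16)


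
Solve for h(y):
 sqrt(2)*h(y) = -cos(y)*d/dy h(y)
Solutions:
 h(y) = C1*(sin(y) - 1)^(sqrt(2)/2)/(sin(y) + 1)^(sqrt(2)/2)


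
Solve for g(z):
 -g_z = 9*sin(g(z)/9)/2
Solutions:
 9*z/2 + 9*log(cos(g(z)/9) - 1)/2 - 9*log(cos(g(z)/9) + 1)/2 = C1


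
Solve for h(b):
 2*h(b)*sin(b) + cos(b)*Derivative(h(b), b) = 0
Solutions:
 h(b) = C1*cos(b)^2


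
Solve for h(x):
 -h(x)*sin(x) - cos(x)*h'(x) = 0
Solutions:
 h(x) = C1*cos(x)


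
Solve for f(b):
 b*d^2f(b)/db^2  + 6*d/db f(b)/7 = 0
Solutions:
 f(b) = C1 + C2*b^(1/7)


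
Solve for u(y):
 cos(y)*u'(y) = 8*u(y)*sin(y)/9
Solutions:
 u(y) = C1/cos(y)^(8/9)


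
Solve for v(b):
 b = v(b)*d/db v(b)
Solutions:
 v(b) = -sqrt(C1 + b^2)
 v(b) = sqrt(C1 + b^2)


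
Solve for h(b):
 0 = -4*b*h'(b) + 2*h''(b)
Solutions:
 h(b) = C1 + C2*erfi(b)


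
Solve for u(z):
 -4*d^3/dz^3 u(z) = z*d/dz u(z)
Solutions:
 u(z) = C1 + Integral(C2*airyai(-2^(1/3)*z/2) + C3*airybi(-2^(1/3)*z/2), z)


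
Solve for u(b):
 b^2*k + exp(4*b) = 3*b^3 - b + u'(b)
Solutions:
 u(b) = C1 - 3*b^4/4 + b^3*k/3 + b^2/2 + exp(4*b)/4


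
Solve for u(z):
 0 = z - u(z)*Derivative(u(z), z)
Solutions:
 u(z) = -sqrt(C1 + z^2)
 u(z) = sqrt(C1 + z^2)


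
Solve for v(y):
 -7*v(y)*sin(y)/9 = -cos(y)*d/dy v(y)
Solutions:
 v(y) = C1/cos(y)^(7/9)


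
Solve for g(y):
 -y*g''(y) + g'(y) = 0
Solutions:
 g(y) = C1 + C2*y^2


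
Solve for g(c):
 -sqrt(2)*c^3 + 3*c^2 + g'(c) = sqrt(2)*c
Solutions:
 g(c) = C1 + sqrt(2)*c^4/4 - c^3 + sqrt(2)*c^2/2


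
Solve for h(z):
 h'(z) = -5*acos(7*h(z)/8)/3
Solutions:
 Integral(1/acos(7*_y/8), (_y, h(z))) = C1 - 5*z/3


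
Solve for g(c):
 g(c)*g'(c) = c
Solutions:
 g(c) = -sqrt(C1 + c^2)
 g(c) = sqrt(C1 + c^2)


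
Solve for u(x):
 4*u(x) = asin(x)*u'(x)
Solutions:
 u(x) = C1*exp(4*Integral(1/asin(x), x))


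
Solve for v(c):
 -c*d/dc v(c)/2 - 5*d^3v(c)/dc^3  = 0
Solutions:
 v(c) = C1 + Integral(C2*airyai(-10^(2/3)*c/10) + C3*airybi(-10^(2/3)*c/10), c)


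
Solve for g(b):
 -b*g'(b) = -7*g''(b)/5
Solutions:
 g(b) = C1 + C2*erfi(sqrt(70)*b/14)


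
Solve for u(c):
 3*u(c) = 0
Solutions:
 u(c) = 0


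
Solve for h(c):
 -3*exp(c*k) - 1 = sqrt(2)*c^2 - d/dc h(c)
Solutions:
 h(c) = C1 + sqrt(2)*c^3/3 + c + 3*exp(c*k)/k


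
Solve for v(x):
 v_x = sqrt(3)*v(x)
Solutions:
 v(x) = C1*exp(sqrt(3)*x)


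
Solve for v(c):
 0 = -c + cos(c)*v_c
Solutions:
 v(c) = C1 + Integral(c/cos(c), c)


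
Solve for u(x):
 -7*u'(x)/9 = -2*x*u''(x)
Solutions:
 u(x) = C1 + C2*x^(25/18)


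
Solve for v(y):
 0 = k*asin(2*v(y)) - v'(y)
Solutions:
 Integral(1/asin(2*_y), (_y, v(y))) = C1 + k*y


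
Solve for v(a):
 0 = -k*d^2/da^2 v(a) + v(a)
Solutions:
 v(a) = C1*exp(-a*sqrt(1/k)) + C2*exp(a*sqrt(1/k))


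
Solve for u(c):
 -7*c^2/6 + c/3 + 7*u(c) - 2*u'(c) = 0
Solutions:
 u(c) = C1*exp(7*c/2) + c^2/6 + c/21 + 2/147


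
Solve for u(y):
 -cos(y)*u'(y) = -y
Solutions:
 u(y) = C1 + Integral(y/cos(y), y)


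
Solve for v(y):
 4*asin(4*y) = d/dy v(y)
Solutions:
 v(y) = C1 + 4*y*asin(4*y) + sqrt(1 - 16*y^2)


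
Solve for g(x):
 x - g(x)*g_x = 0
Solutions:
 g(x) = -sqrt(C1 + x^2)
 g(x) = sqrt(C1 + x^2)


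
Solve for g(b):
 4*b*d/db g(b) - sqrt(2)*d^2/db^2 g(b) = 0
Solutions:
 g(b) = C1 + C2*erfi(2^(1/4)*b)


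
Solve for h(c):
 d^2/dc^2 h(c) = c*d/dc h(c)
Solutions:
 h(c) = C1 + C2*erfi(sqrt(2)*c/2)


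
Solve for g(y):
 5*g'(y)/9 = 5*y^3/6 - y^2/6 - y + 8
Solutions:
 g(y) = C1 + 3*y^4/8 - y^3/10 - 9*y^2/10 + 72*y/5


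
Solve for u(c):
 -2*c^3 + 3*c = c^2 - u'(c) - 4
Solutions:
 u(c) = C1 + c^4/2 + c^3/3 - 3*c^2/2 - 4*c


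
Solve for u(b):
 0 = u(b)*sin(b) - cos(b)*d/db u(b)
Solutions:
 u(b) = C1/cos(b)


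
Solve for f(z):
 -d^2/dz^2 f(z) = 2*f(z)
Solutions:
 f(z) = C1*sin(sqrt(2)*z) + C2*cos(sqrt(2)*z)


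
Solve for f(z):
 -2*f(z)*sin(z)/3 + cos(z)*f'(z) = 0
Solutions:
 f(z) = C1/cos(z)^(2/3)


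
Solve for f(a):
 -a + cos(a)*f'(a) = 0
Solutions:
 f(a) = C1 + Integral(a/cos(a), a)


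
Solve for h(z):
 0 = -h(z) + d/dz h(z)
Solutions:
 h(z) = C1*exp(z)


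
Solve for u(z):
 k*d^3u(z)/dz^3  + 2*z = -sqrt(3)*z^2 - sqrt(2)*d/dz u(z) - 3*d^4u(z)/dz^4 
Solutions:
 u(z) = C1 + C2*exp(-z*(2*2^(1/3)*k^2/(2*k^3 + sqrt(-4*k^6 + (2*k^3 + 243*sqrt(2))^2) + 243*sqrt(2))^(1/3) + 2*k + 2^(2/3)*(2*k^3 + sqrt(-4*k^6 + (2*k^3 + 243*sqrt(2))^2) + 243*sqrt(2))^(1/3))/18) + C3*exp(z*(-8*2^(1/3)*k^2/((-1 + sqrt(3)*I)*(2*k^3 + sqrt(-4*k^6 + (2*k^3 + 243*sqrt(2))^2) + 243*sqrt(2))^(1/3)) - 4*k + 2^(2/3)*(2*k^3 + sqrt(-4*k^6 + (2*k^3 + 243*sqrt(2))^2) + 243*sqrt(2))^(1/3) - 2^(2/3)*sqrt(3)*I*(2*k^3 + sqrt(-4*k^6 + (2*k^3 + 243*sqrt(2))^2) + 243*sqrt(2))^(1/3))/36) + C4*exp(z*(8*2^(1/3)*k^2/((1 + sqrt(3)*I)*(2*k^3 + sqrt(-4*k^6 + (2*k^3 + 243*sqrt(2))^2) + 243*sqrt(2))^(1/3)) - 4*k + 2^(2/3)*(2*k^3 + sqrt(-4*k^6 + (2*k^3 + 243*sqrt(2))^2) + 243*sqrt(2))^(1/3) + 2^(2/3)*sqrt(3)*I*(2*k^3 + sqrt(-4*k^6 + (2*k^3 + 243*sqrt(2))^2) + 243*sqrt(2))^(1/3))/36) + sqrt(3)*k*z - sqrt(6)*z^3/6 - sqrt(2)*z^2/2


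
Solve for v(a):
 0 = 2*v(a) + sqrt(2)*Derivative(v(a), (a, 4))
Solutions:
 v(a) = (C1*sin(2^(5/8)*a/2) + C2*cos(2^(5/8)*a/2))*exp(-2^(5/8)*a/2) + (C3*sin(2^(5/8)*a/2) + C4*cos(2^(5/8)*a/2))*exp(2^(5/8)*a/2)


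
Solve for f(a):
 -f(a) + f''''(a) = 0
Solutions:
 f(a) = C1*exp(-a) + C2*exp(a) + C3*sin(a) + C4*cos(a)


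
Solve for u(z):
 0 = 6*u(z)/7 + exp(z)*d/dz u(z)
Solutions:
 u(z) = C1*exp(6*exp(-z)/7)


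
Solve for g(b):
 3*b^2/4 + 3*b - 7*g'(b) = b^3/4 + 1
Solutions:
 g(b) = C1 - b^4/112 + b^3/28 + 3*b^2/14 - b/7


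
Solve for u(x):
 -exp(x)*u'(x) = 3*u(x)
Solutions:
 u(x) = C1*exp(3*exp(-x))


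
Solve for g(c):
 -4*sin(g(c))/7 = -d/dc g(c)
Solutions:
 -4*c/7 + log(cos(g(c)) - 1)/2 - log(cos(g(c)) + 1)/2 = C1


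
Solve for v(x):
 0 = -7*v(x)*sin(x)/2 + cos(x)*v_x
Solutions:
 v(x) = C1/cos(x)^(7/2)


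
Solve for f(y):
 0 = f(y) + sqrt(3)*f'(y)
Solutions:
 f(y) = C1*exp(-sqrt(3)*y/3)


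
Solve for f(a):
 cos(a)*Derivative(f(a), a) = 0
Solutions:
 f(a) = C1


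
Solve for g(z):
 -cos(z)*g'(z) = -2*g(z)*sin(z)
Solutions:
 g(z) = C1/cos(z)^2


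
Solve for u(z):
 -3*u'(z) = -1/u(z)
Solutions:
 u(z) = -sqrt(C1 + 6*z)/3
 u(z) = sqrt(C1 + 6*z)/3


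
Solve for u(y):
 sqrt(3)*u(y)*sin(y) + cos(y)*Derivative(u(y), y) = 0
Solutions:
 u(y) = C1*cos(y)^(sqrt(3))


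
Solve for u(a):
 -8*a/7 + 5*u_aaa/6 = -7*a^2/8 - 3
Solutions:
 u(a) = C1 + C2*a + C3*a^2 - 7*a^5/400 + 2*a^4/35 - 3*a^3/5


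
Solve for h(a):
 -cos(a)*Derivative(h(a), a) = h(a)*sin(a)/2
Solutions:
 h(a) = C1*sqrt(cos(a))


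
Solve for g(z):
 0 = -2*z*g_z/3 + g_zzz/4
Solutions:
 g(z) = C1 + Integral(C2*airyai(2*3^(2/3)*z/3) + C3*airybi(2*3^(2/3)*z/3), z)


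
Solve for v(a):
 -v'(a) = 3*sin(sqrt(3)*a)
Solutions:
 v(a) = C1 + sqrt(3)*cos(sqrt(3)*a)


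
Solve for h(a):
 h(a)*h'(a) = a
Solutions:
 h(a) = -sqrt(C1 + a^2)
 h(a) = sqrt(C1 + a^2)


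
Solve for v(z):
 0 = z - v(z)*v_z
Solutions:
 v(z) = -sqrt(C1 + z^2)
 v(z) = sqrt(C1 + z^2)


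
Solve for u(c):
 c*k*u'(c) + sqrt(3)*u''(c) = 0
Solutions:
 u(c) = Piecewise((-sqrt(2)*3^(1/4)*sqrt(pi)*C1*erf(sqrt(2)*3^(3/4)*c*sqrt(k)/6)/(2*sqrt(k)) - C2, (k > 0) | (k < 0)), (-C1*c - C2, True))


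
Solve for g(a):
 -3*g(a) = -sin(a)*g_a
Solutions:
 g(a) = C1*(cos(a) - 1)^(3/2)/(cos(a) + 1)^(3/2)


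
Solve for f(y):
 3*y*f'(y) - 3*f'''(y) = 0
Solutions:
 f(y) = C1 + Integral(C2*airyai(y) + C3*airybi(y), y)


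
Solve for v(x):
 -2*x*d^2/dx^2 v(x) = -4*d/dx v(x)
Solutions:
 v(x) = C1 + C2*x^3


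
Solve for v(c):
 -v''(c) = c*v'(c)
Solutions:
 v(c) = C1 + C2*erf(sqrt(2)*c/2)


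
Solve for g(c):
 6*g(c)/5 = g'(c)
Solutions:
 g(c) = C1*exp(6*c/5)


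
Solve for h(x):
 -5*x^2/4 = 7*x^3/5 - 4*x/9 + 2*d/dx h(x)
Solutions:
 h(x) = C1 - 7*x^4/40 - 5*x^3/24 + x^2/9


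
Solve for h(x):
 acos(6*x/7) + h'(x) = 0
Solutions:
 h(x) = C1 - x*acos(6*x/7) + sqrt(49 - 36*x^2)/6


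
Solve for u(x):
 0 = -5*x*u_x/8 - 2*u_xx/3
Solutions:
 u(x) = C1 + C2*erf(sqrt(30)*x/8)


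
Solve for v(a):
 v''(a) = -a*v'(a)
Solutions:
 v(a) = C1 + C2*erf(sqrt(2)*a/2)


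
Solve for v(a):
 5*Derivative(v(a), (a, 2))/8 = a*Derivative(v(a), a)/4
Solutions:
 v(a) = C1 + C2*erfi(sqrt(5)*a/5)


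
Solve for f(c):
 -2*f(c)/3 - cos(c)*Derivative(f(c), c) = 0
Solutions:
 f(c) = C1*(sin(c) - 1)^(1/3)/(sin(c) + 1)^(1/3)


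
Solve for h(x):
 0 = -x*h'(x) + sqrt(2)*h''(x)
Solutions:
 h(x) = C1 + C2*erfi(2^(1/4)*x/2)


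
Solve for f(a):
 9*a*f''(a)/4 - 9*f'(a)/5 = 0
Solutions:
 f(a) = C1 + C2*a^(9/5)


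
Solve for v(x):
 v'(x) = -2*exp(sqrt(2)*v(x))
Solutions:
 v(x) = sqrt(2)*(2*log(1/(C1 + 2*x)) - log(2))/4


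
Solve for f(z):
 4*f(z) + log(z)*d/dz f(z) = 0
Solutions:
 f(z) = C1*exp(-4*li(z))


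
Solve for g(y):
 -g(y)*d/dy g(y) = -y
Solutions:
 g(y) = -sqrt(C1 + y^2)
 g(y) = sqrt(C1 + y^2)


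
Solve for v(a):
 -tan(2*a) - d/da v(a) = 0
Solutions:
 v(a) = C1 + log(cos(2*a))/2


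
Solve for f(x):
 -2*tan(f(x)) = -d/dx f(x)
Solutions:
 f(x) = pi - asin(C1*exp(2*x))
 f(x) = asin(C1*exp(2*x))


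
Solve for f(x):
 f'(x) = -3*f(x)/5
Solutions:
 f(x) = C1*exp(-3*x/5)


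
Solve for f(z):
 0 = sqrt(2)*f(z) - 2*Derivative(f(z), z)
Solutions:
 f(z) = C1*exp(sqrt(2)*z/2)


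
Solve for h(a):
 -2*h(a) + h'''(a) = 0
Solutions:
 h(a) = C3*exp(2^(1/3)*a) + (C1*sin(2^(1/3)*sqrt(3)*a/2) + C2*cos(2^(1/3)*sqrt(3)*a/2))*exp(-2^(1/3)*a/2)


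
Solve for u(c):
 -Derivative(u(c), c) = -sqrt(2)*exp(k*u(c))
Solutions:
 u(c) = Piecewise((log(-1/(C1*k + sqrt(2)*c*k))/k, Ne(k, 0)), (nan, True))
 u(c) = Piecewise((C1 + sqrt(2)*c, Eq(k, 0)), (nan, True))


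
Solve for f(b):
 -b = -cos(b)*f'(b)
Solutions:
 f(b) = C1 + Integral(b/cos(b), b)


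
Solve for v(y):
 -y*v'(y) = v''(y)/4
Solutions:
 v(y) = C1 + C2*erf(sqrt(2)*y)


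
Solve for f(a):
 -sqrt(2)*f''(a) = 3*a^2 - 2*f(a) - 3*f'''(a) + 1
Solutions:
 f(a) = C1*exp(a*(2/(-2*sqrt(2)/27 + sqrt(-8 + (243 - 2*sqrt(2))^2)/27 + 9)^(1/3) + 6*sqrt(2) + 9*(-2*sqrt(2)/27 + sqrt(-8 + (243 - 2*sqrt(2))^2)/27 + 9)^(1/3))/54)*sin(sqrt(3)*a*(-9*(-2*sqrt(2)/27 + sqrt(-32/729 + (18 - 4*sqrt(2)/27)^2)/2 + 9)^(1/3) + 2/(-2*sqrt(2)/27 + sqrt(-32/729 + (18 - 4*sqrt(2)/27)^2)/2 + 9)^(1/3))/54) + C2*exp(a*(2/(-2*sqrt(2)/27 + sqrt(-8 + (243 - 2*sqrt(2))^2)/27 + 9)^(1/3) + 6*sqrt(2) + 9*(-2*sqrt(2)/27 + sqrt(-8 + (243 - 2*sqrt(2))^2)/27 + 9)^(1/3))/54)*cos(sqrt(3)*a*(-9*(-2*sqrt(2)/27 + sqrt(-32/729 + (18 - 4*sqrt(2)/27)^2)/2 + 9)^(1/3) + 2/(-2*sqrt(2)/27 + sqrt(-32/729 + (18 - 4*sqrt(2)/27)^2)/2 + 9)^(1/3))/54) + C3*exp(a*(-9*(-2*sqrt(2)/27 + sqrt(-8 + (243 - 2*sqrt(2))^2)/27 + 9)^(1/3) - 2/(-2*sqrt(2)/27 + sqrt(-8 + (243 - 2*sqrt(2))^2)/27 + 9)^(1/3) + 3*sqrt(2))/27) + 3*a^2/2 + 1/2 + 3*sqrt(2)/2


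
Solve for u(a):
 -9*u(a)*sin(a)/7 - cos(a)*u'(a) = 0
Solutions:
 u(a) = C1*cos(a)^(9/7)


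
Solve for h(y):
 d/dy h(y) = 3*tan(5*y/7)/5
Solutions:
 h(y) = C1 - 21*log(cos(5*y/7))/25


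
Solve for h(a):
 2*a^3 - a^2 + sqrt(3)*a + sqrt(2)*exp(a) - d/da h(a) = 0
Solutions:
 h(a) = C1 + a^4/2 - a^3/3 + sqrt(3)*a^2/2 + sqrt(2)*exp(a)


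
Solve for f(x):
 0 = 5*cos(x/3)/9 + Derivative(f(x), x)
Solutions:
 f(x) = C1 - 5*sin(x/3)/3
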